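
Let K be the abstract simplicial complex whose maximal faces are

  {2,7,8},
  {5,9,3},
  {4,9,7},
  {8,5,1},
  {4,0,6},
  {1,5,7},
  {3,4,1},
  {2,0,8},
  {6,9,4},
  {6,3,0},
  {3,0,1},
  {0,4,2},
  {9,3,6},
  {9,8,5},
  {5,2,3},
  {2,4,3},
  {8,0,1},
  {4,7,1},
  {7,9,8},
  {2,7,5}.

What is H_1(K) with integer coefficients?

H_1 = Z ⊕ Z_2.

Take the total order 0 < 1 < 2 < 3 < 4 < 5 < 6 < 7 < 8 < 9 on the vertex set. Then K (dimension 2) consists of the simplices:

  0-simplices (10): [0], [1], [2], [3], [4], [5], [6], [7], [8], [9]
  1-simplices (30): (30 of them)
  2-simplices (20): (20 of them)

so the chain groups are C_0 ≅ Z^10, C_1 ≅ Z^30, C_2 ≅ Z^20.

∂_1: C_1 → C_0 is given by ∂[p,q] = [q] − [p]. For instance
  ∂[3,4] = [4] − [3].
As a 10×30 matrix over Z this has rank 9, with invariant factors (1,1,1,1,1,1,1,1,1).

Boundary ∂_2: C_2 → C_1 maps a triangle to the signed sum of its edges. For instance
  ∂[4,6,9] = [6,9] − [4,9] + [4,6],
  ∂[1,5,8] = [5,8] − [1,8] + [1,5].
This gives a 30×20 integer matrix of rank 20; reducing to Smith normal form yields diagonal entries (1,1,1,1,1,1,1,1,1,1,1,1,1,1,1,1,1,1,1,2).

Now H_k = ker ∂_k / im ∂_{k+1}, so:

  H_1: rank ker ∂_1 − rank ∂_2 = (30 − 9) − 20 = 1, and ∂_2 has invariant factor 2 > 1, so H_1 ≅ Z ⊕ Z_2.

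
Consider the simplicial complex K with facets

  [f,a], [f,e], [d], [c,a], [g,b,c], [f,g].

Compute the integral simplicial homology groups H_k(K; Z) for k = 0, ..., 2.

Order the vertices as a < b < c < d < e < f < g. Listing each simplex with vertices in this order, K has dimension 2 with simplices:

  0-simplices (7): a, b, c, d, e, f, g
  1-simplices (7): ac, af, bc, bg, cg, ef, fg
  2-simplices (1): bcg

giving chain groups C_0 ≅ Z^7, C_1 ≅ Z^7, C_2 ≅ Z^1.

Boundary ∂_1: C_1 → C_0 is given by ∂[p,q] = [q] − [p].
As a 7×7 matrix over Z this has rank 5, with invariant factors (1,1,1,1,1).

∂_2: C_2 → C_1 sends each 2-simplex [p,q,r] to [q,r] − [p,r] + [p,q]. For instance
  ∂bcg = cg − bg + bc.
The 7×1 boundary matrix has rank 1 and Smith normal form diag(1).

Computing H_k = (kernel of ∂_k) / (image of ∂_{k+1}):

  H_0: rank C_0 − rank ∂_1 = 7 − 5 = 2, and the invariant factors of ∂_1 are all 1, so H_0 = Z^2.
  H_1: rank ker ∂_1 − rank ∂_2 = (7 − 5) − 1 = 1, and the invariant factors of ∂_2 are all 1, so H_1 = Z.
  H_2: rank ker ∂_2 − rank ∂_3 = (1 − 1) − 0 = 0, and there is no ∂_3, so H_2 = 0.

H_0 ≅ Z^2,  H_1 ≅ Z,  H_2 = 0.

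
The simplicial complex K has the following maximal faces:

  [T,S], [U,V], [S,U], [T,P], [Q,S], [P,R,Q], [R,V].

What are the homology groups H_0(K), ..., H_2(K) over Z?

We work with the vertex ordering P < Q < R < S < T < U < V. The simplices of K, each written with vertices in increasing order, are:

  0-simplices (7): P, Q, R, S, T, U, V
  1-simplices (9): PQ, PR, PT, QR, QS, RV, ST, SU, UV
  2-simplices (1): PQR

Hence C_0 ≅ Z^7, C_1 ≅ Z^9, C_2 ≅ Z^1.

∂_1: C_1 → C_0 sends each edge [p,q] (with p < q) to q − p.
The resulting 7×9 matrix has rank 6, and its Smith normal form has invariant factors (1,1,1,1,1,1).

The boundary map ∂_2: C_2 → C_1 maps a triangle to the signed sum of its edges. For instance
  ∂PQR = QR − PR + PQ.
The resulting 9×1 matrix has rank 1, and its Smith normal form has invariant factors (1).

Now H_k = ker ∂_k / im ∂_{k+1}, so:

  H_0: rank C_0 − rank ∂_1 = 7 − 6 = 1, and the invariant factors of ∂_1 are all 1, so H_0 = Z.
  H_1: rank ker ∂_1 − rank ∂_2 = (9 − 6) − 1 = 2, and the invariant factors of ∂_2 are all 1, so H_1 = Z^2.
  H_2: rank ker ∂_2 − rank ∂_3 = (1 − 1) − 0 = 0, and there is no ∂_3, so H_2 = 0.

H_0 ≅ Z,  H_1 ≅ Z^2,  H_2 = 0.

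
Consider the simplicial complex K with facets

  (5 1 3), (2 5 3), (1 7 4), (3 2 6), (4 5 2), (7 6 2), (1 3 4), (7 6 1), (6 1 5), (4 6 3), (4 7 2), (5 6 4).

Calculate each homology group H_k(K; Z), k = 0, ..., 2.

H_0 ≅ Z,  H_1 ≅ Z_2,  H_2 = 0.

Take the total order 1 < 2 < 3 < 4 < 5 < 6 < 7 on the vertex set. Then K (dimension 2) consists of the simplices:

  0-simplices (7): [1], [2], [3], [4], [5], [6], [7]
  1-simplices (18): [1,3], [1,4], [1,5], [1,6], [1,7], [2,3], [2,4], [2,5], [2,6], [2,7], [3,4], [3,5], [3,6], [4,5], [4,6], [4,7], [5,6], [6,7]
  2-simplices (12): [1,3,4], [1,3,5], [1,4,7], [1,5,6], [1,6,7], [2,3,5], [2,3,6], [2,4,5], [2,4,7], [2,6,7], [3,4,6], [4,5,6]

so the chain groups are C_0 ≅ Z^7, C_1 ≅ Z^18, C_2 ≅ Z^12.

Boundary ∂_1: C_1 → C_0 is given by ∂[p,q] = [q] − [p]. For instance
  ∂[1,4] = [4] − [1].
As a 7×18 matrix over Z this has rank 6, with invariant factors (1,1,1,1,1,1).

Boundary ∂_2: C_2 → C_1 sends each 2-simplex [p,q,r] to [q,r] − [p,r] + [p,q]. For instance
  ∂[2,3,6] = [3,6] − [2,6] + [2,3],
  ∂[2,6,7] = [6,7] − [2,7] + [2,6].
As a 18×12 matrix over Z this has rank 12, with invariant factors (1,1,1,1,1,1,1,1,1,1,1,2).

Computing H_k = (kernel of ∂_k) / (image of ∂_{k+1}):

  H_0: rank C_0 − rank ∂_1 = 7 − 6 = 1, and the invariant factors of ∂_1 are all 1, so H_0 ≅ Z.
  H_1: rank ker ∂_1 − rank ∂_2 = (18 − 6) − 12 = 0, and ∂_2 has invariant factor 2 > 1, so H_1 ≅ Z_2.
  H_2: rank ker ∂_2 − rank ∂_3 = (12 − 12) − 0 = 0, and there is no ∂_3, so H_2 ≅ 0.

(K is a triangulation of the real projective plane RP^2.)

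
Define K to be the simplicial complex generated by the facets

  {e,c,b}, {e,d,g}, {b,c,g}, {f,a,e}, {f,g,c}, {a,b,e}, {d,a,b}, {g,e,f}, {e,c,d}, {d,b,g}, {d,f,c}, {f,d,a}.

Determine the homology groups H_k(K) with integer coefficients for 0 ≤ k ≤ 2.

Fix the vertex order a < b < c < d < e < f < g and write every simplex with vertices in increasing order. Then dim K = 2 and the simplices of K are:

  0-simplices (7): a, b, c, d, e, f, g
  1-simplices (18): ab, ad, ae, af, bc, bd, be, bg, cd, ce, cf, cg, de, df, dg, ef, eg, fg
  2-simplices (12): abd, abe, adf, aef, bce, bcg, bdg, cde, cdf, cfg, deg, efg

giving chain groups C_0 ≅ Z^7, C_1 ≅ Z^18, C_2 ≅ Z^12.

The boundary map ∂_1: C_1 → C_0 maps an edge to its endpoints' difference, ∂[p,q] = q − p. For instance
  ∂af = f − a.
As a 7×18 matrix over Z this has rank 6, with invariant factors (1,1,1,1,1,1).

Boundary ∂_2: C_2 → C_1 acts by ∂[p,q,r] = [q,r] − [p,r] + [p,q]. For instance
  ∂adf = df − af + ad,
  ∂bcg = cg − bg + bc.
The resulting 18×12 matrix has rank 12, and its Smith normal form has invariant factors (1,1,1,1,1,1,1,1,1,1,1,2).

From H_k ≅ ker(∂_k) / im(∂_{k+1}) we obtain:

  H_0: rank C_0 − rank ∂_1 = 7 − 6 = 1, and the invariant factors of ∂_1 are all 1, so H_0 = Z.
  H_1: rank ker ∂_1 − rank ∂_2 = (18 − 6) − 12 = 0, and ∂_2 has invariant factor 2 > 1, so H_1 = Z/2.
  H_2: rank ker ∂_2 − rank ∂_3 = (12 − 12) − 0 = 0, and there is no ∂_3, so H_2 = 0.

(K is a triangulation of the real projective plane RP^2.)

H_0 ≅ Z,  H_1 ≅ Z/2,  H_2 = 0.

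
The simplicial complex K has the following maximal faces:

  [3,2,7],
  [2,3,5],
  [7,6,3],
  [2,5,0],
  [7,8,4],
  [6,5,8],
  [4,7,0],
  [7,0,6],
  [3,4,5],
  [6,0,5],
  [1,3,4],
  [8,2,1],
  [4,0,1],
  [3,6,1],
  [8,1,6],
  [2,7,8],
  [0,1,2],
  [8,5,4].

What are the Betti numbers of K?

b_0 = 1, b_1 = 2, b_2 = 1.

Take the total order 0 < 1 < 2 < 3 < 4 < 5 < 6 < 7 < 8 on the vertex set. Then K (dimension 2) consists of the simplices:

  0-simplices (9): [0], [1], [2], [3], [4], [5], [6], [7], [8]
  1-simplices (27): (27 of them)
  2-simplices (18): [0,1,2], [0,1,4], [0,2,5], [0,4,7], [0,5,6], [0,6,7], [1,2,8], [1,3,4], [1,3,6], [1,6,8], [2,3,5], [2,3,7], [2,7,8], [3,4,5], [3,6,7], [4,5,8], [4,7,8], [5,6,8]

Hence C_0 ≅ Z^9, C_1 ≅ Z^27, C_2 ≅ Z^18.

Boundary ∂_1: C_1 → C_0 is given by ∂[p,q] = [q] − [p].
The resulting 9×27 matrix has rank 8, and its Smith normal form has invariant factors (1,1,1,1,1,1,1,1).

The boundary map ∂_2: C_2 → C_1 maps a triangle to the signed sum of its edges. For instance
  ∂[0,6,7] = [6,7] − [0,7] + [0,6],
  ∂[3,6,7] = [6,7] − [3,7] + [3,6].
This gives a 27×18 integer matrix of rank 17; reducing to Smith normal form yields diagonal entries (1,1,1,1,1,1,1,1,1,1,1,1,1,1,1,1,1).

From H_k ≅ ker(∂_k) / im(∂_{k+1}) we obtain:

  H_0: rank C_0 − rank ∂_1 = 9 − 8 = 1, and the invariant factors of ∂_1 are all 1, so H_0 ≅ Z.
  H_1: rank ker ∂_1 − rank ∂_2 = (27 − 8) − 17 = 2, and the invariant factors of ∂_2 are all 1, so H_1 ≅ Z^2.
  H_2: rank ker ∂_2 − rank ∂_3 = (18 − 17) − 0 = 1, and there is no ∂_3, so H_2 ≅ Z.

Hence the Betti numbers are b_0 = 1, b_1 = 2, b_2 = 1.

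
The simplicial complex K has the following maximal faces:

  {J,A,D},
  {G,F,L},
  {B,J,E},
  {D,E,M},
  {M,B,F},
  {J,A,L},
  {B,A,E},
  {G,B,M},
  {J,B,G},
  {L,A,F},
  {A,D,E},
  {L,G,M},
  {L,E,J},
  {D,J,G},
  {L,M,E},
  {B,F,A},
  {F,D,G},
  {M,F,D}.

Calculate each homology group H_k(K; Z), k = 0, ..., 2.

H_0 ≅ Z,  H_1 ≅ Z ⊕ Z/2Z,  H_2 = 0.

Fix the vertex order A < B < D < E < F < G < J < L < M and write every simplex with vertices in increasing order. Then dim K = 2 and the simplices of K are:

  0-simplices (9): A, B, D, E, F, G, J, L, M
  1-simplices (27): AB, AD, AE, AF, AJ, AL, BE, BF, BG, BJ, BM, DE, DF, DG, DJ, DM, EJ, EL, EM, FG, FL, FM, GJ, GL, GM, JL, LM
  2-simplices (18): ABE, ABF, ADE, ADJ, AFL, AJL, BEJ, BFM, BGJ, BGM, DEM, DFG, DFM, DGJ, EJL, ELM, FGL, GLM

so the chain groups are C_0 ≅ Z^9, C_1 ≅ Z^27, C_2 ≅ Z^18.

Boundary ∂_1: C_1 → C_0 is given by ∂[p,q] = [q] − [p]. For instance
  ∂GL = L − G.
As a 9×27 matrix over Z this has rank 8, with invariant factors (1,1,1,1,1,1,1,1).

∂_2: C_2 → C_1 sends each 2-simplex [p,q,r] to [q,r] − [p,r] + [p,q]. For instance
  ∂ABF = BF − AF + AB,
  ∂FGL = GL − FL + FG.
This gives a 27×18 integer matrix of rank 18; reducing to Smith normal form yields diagonal entries (1,1,1,1,1,1,1,1,1,1,1,1,1,1,1,1,1,2).

Computing H_k = (kernel of ∂_k) / (image of ∂_{k+1}):

  H_0: rank C_0 − rank ∂_1 = 9 − 8 = 1, and the invariant factors of ∂_1 are all 1, so H_0 ≅ Z.
  H_1: rank ker ∂_1 − rank ∂_2 = (27 − 8) − 18 = 1, and ∂_2 has invariant factor 2 > 1, so H_1 ≅ Z ⊕ Z/2Z.
  H_2: rank ker ∂_2 − rank ∂_3 = (18 − 18) − 0 = 0, and there is no ∂_3, so H_2 ≅ 0.

(K is a triangulation of the Klein bottle.)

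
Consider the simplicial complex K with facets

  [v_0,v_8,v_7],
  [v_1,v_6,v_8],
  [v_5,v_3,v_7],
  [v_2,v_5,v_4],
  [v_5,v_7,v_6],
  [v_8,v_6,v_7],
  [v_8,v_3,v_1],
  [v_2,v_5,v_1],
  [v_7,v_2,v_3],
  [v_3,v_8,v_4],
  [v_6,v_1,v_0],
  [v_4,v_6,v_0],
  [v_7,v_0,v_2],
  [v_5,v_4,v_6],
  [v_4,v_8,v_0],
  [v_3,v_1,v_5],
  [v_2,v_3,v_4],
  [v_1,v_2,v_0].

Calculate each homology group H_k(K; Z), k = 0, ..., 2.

Fix the vertex order v_0 < v_1 < v_2 < v_3 < v_4 < v_5 < v_6 < v_7 < v_8 and write every simplex with vertices in increasing order. Then dim K = 2 and the simplices of K are:

  0-simplices (9): [v_0], [v_1], [v_2], [v_3], [v_4], [v_5], [v_6], [v_7], [v_8]
  1-simplices (27): (27 of them)
  2-simplices (18): (18 of them)

Hence C_0 ≅ Z^9, C_1 ≅ Z^27, C_2 ≅ Z^18.

∂_1: C_1 → C_0 is given by ∂[p,q] = [q] − [p].
The resulting 9×27 matrix has rank 8, and its Smith normal form has invariant factors (1,1,1,1,1,1,1,1).

The boundary map ∂_2: C_2 → C_1 acts by ∂[p,q,r] = [q,r] − [p,r] + [p,q]. For instance
  ∂[v_0,v_1,v_2] = [v_1,v_2] − [v_0,v_2] + [v_0,v_1],
  ∂[v_5,v_6,v_7] = [v_6,v_7] − [v_5,v_7] + [v_5,v_6].
The 27×18 boundary matrix has rank 18 and Smith normal form diag(1,1,1,1,1,1,1,1,1,1,1,1,1,1,1,1,1,2).

From H_k ≅ ker(∂_k) / im(∂_{k+1}) we obtain:

  H_0: rank C_0 − rank ∂_1 = 9 − 8 = 1, and the invariant factors of ∂_1 are all 1, so H_0 ≅ Z.
  H_1: rank ker ∂_1 − rank ∂_2 = (27 − 8) − 18 = 1, and ∂_2 has invariant factor 2 > 1, so H_1 ≅ Z ⊕ Z/2.
  H_2: rank ker ∂_2 − rank ∂_3 = (18 − 18) − 0 = 0, and there is no ∂_3, so H_2 ≅ 0.

H_0 = Z,  H_1 = Z ⊕ Z/2,  H_2 = 0.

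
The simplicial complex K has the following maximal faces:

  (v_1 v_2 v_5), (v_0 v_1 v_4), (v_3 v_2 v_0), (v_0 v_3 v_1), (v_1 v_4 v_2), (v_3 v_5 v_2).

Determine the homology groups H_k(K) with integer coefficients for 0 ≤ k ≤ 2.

We work with the vertex ordering v_0 < v_1 < v_2 < v_3 < v_4 < v_5. The simplices of K, each written with vertices in increasing order, are:

  0-simplices (6): [v_0], [v_1], [v_2], [v_3], [v_4], [v_5]
  1-simplices (12): [v_0,v_1], [v_0,v_2], [v_0,v_3], [v_0,v_4], [v_1,v_2], [v_1,v_3], [v_1,v_4], [v_1,v_5], [v_2,v_3], [v_2,v_4], [v_2,v_5], [v_3,v_5]
  2-simplices (6): [v_0,v_1,v_3], [v_0,v_1,v_4], [v_0,v_2,v_3], [v_1,v_2,v_4], [v_1,v_2,v_5], [v_2,v_3,v_5]

so the chain groups are C_0 ≅ Z^6, C_1 ≅ Z^12, C_2 ≅ Z^6.

The boundary map ∂_1: C_1 → C_0 maps an edge to its endpoints' difference, ∂[p,q] = q − p.
As a 6×12 matrix over Z this has rank 5, with invariant factors (1,1,1,1,1).

Boundary ∂_2: C_2 → C_1 sends each 2-simplex [p,q,r] to [q,r] − [p,r] + [p,q]. For instance
  ∂[v_0,v_2,v_3] = [v_2,v_3] − [v_0,v_3] + [v_0,v_2],
  ∂[v_0,v_1,v_3] = [v_1,v_3] − [v_0,v_3] + [v_0,v_1].
As a 12×6 matrix over Z this has rank 6, with invariant factors (1,1,1,1,1,1).

Now H_k = ker ∂_k / im ∂_{k+1}, so:

  H_0: rank C_0 − rank ∂_1 = 6 − 5 = 1, and the invariant factors of ∂_1 are all 1, so H_0 = Z.
  H_1: rank ker ∂_1 − rank ∂_2 = (12 − 5) − 6 = 1, and the invariant factors of ∂_2 are all 1, so H_1 = Z.
  H_2: rank ker ∂_2 − rank ∂_3 = (6 − 6) − 0 = 0, and there is no ∂_3, so H_2 = 0.

H_0 = Z,  H_1 = Z,  H_2 = 0.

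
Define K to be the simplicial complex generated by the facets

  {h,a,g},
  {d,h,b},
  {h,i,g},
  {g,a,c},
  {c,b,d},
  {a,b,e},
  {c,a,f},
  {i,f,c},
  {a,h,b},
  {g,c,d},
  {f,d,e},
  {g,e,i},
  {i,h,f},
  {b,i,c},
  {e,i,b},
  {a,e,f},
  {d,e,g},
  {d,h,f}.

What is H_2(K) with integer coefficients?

Fix the vertex order a < b < c < d < e < f < g < h < i and write every simplex with vertices in increasing order. Then dim K = 2 and the simplices of K are:

  0-simplices (9): a, b, c, d, e, f, g, h, i
  1-simplices (27): ab, ac, ae, af, ag, ah, bc, bd, be, bh, bi, cd, cf, cg, ci, de, df, dg, dh, ef, eg, ei, fh, fi, gh, gi, hi
  2-simplices (18): abe, abh, acf, acg, aef, agh, bcd, bci, bdh, bei, cdg, cfi, def, deg, dfh, egi, fhi, ghi

Hence C_0 ≅ Z^9, C_1 ≅ Z^27, C_2 ≅ Z^18.

Boundary ∂_1: C_1 → C_0 maps an edge to its endpoints' difference, ∂[p,q] = q − p. For instance
  ∂gh = h − g.
This gives a 9×27 integer matrix of rank 8; reducing to Smith normal form yields diagonal entries (1,1,1,1,1,1,1,1).

Boundary ∂_2: C_2 → C_1 sends each 2-simplex [p,q,r] to [q,r] − [p,r] + [p,q]. For instance
  ∂agh = gh − ah + ag,
  ∂deg = eg − dg + de.
The resulting 27×18 matrix has rank 17, and its Smith normal form has invariant factors (1,1,1,1,1,1,1,1,1,1,1,1,1,1,1,1,1).

Reading off H_k = ker ∂_k / im ∂_{k+1}:

  H_2: rank ker ∂_2 − rank ∂_3 = (18 − 17) − 0 = 1, and there is no ∂_3, so H_2 = Z.

(K is a triangulation of the torus T^2.)

H_2 ≅ Z.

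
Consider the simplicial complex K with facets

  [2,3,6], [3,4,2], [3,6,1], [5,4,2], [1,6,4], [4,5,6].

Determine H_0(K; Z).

We work with the vertex ordering 1 < 2 < 3 < 4 < 5 < 6. The simplices of K, each written with vertices in increasing order, are:

  0-simplices (6): [1], [2], [3], [4], [5], [6]
  1-simplices (12): [1,3], [1,4], [1,6], [2,3], [2,4], [2,5], [2,6], [3,4], [3,6], [4,5], [4,6], [5,6]
  2-simplices (6): [1,3,6], [1,4,6], [2,3,4], [2,3,6], [2,4,5], [4,5,6]

so the chain groups are C_0 ≅ Z^6, C_1 ≅ Z^12, C_2 ≅ Z^6.

Boundary ∂_1: C_1 → C_0 is given by ∂[p,q] = [q] − [p].
The resulting 6×12 matrix has rank 5, and its Smith normal form has invariant factors (1,1,1,1,1).

Boundary ∂_2: C_2 → C_1 sends each 2-simplex [p,q,r] to [q,r] − [p,r] + [p,q]. For instance
  ∂[2,4,5] = [4,5] − [2,5] + [2,4],
  ∂[2,3,6] = [3,6] − [2,6] + [2,3].
The 12×6 boundary matrix has rank 6 and Smith normal form diag(1,1,1,1,1,1).

Now H_k = ker ∂_k / im ∂_{k+1}, so:

  H_0: rank C_0 − rank ∂_1 = 6 − 5 = 1, and the invariant factors of ∂_1 are all 1, so H_0 = Z.

H_0 ≅ Z.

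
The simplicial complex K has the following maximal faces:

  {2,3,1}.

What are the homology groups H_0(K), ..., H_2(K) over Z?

H_0 = Z,  H_1 = 0,  H_2 = 0.

Take the total order 1 < 2 < 3 on the vertex set. Then K (dimension 2) consists of the simplices:

  0-simplices (3): [1], [2], [3]
  1-simplices (3): [1,2], [1,3], [2,3]
  2-simplices (1): [1,2,3]

giving chain groups C_0 ≅ Z^3, C_1 ≅ Z^3, C_2 ≅ Z^1.

The boundary map ∂_1: C_1 → C_0 is given by ∂[p,q] = [q] − [p]. For instance
  ∂[1,3] = [3] − [1].
As a 3×3 matrix over Z this has rank 2, with invariant factors (1,1).

∂_2: C_2 → C_1 sends each 2-simplex [p,q,r] to [q,r] − [p,r] + [p,q]. For instance
  ∂[1,2,3] = [2,3] − [1,3] + [1,2].
The resulting 3×1 matrix has rank 1, and its Smith normal form has invariant factors (1).

Reading off H_k = ker ∂_k / im ∂_{k+1}:

  H_0: rank C_0 − rank ∂_1 = 3 − 2 = 1, and the invariant factors of ∂_1 are all 1, so H_0 ≅ Z.
  H_1: rank ker ∂_1 − rank ∂_2 = (3 − 2) − 1 = 0, and the invariant factors of ∂_2 are all 1, so H_1 ≅ 0.
  H_2: rank ker ∂_2 − rank ∂_3 = (1 − 1) − 0 = 0, and there is no ∂_3, so H_2 ≅ 0.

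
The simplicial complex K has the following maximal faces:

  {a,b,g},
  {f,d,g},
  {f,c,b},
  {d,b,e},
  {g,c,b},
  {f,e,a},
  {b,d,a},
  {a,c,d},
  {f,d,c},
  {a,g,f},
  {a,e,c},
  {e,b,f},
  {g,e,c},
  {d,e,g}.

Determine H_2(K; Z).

Fix the vertex order a < b < c < d < e < f < g and write every simplex with vertices in increasing order. Then dim K = 2 and the simplices of K are:

  0-simplices (7): a, b, c, d, e, f, g
  1-simplices (21): ab, ac, ad, ae, af, ag, bc, bd, be, bf, bg, cd, ce, cf, cg, de, df, dg, ef, eg, fg
  2-simplices (14): abd, abg, acd, ace, aef, afg, bcf, bcg, bde, bef, cdf, ceg, deg, dfg

Hence C_0 ≅ Z^7, C_1 ≅ Z^21, C_2 ≅ Z^14.

The boundary map ∂_1: C_1 → C_0 maps an edge to its endpoints' difference, ∂[p,q] = q − p. For instance
  ∂cg = g − c.
The resulting 7×21 matrix has rank 6, and its Smith normal form has invariant factors (1,1,1,1,1,1).

Boundary ∂_2: C_2 → C_1 acts by ∂[p,q,r] = [q,r] − [p,r] + [p,q]. For instance
  ∂dfg = fg − dg + df,
  ∂ceg = eg − cg + ce.
The 21×14 boundary matrix has rank 13 and Smith normal form diag(1,1,1,1,1,1,1,1,1,1,1,1,1).

From H_k ≅ ker(∂_k) / im(∂_{k+1}) we obtain:

  H_2: rank ker ∂_2 − rank ∂_3 = (14 − 13) − 0 = 1, and there is no ∂_3, so H_2 = Z.

H_2 ≅ Z.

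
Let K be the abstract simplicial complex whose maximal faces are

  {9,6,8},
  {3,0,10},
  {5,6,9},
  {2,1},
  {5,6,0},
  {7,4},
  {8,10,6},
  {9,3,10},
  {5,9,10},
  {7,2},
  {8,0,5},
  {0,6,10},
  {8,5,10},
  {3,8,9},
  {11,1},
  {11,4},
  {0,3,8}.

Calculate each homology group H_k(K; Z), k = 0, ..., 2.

Take the total order 0 < 1 < 2 < 3 < 4 < 5 < 6 < 7 < 8 < 9 < 10 < 11 on the vertex set. Then K (dimension 2) consists of the simplices:

  0-simplices (12): [0], [1], [2], [3], [4], [5], [6], [7], [8], [9], [10], [11]
  1-simplices (23): (23 of them)
  2-simplices (12): [0,3,8], [0,3,10], [0,5,6], [0,5,8], [0,6,10], [3,8,9], [3,9,10], [5,6,9], [5,8,10], [5,9,10], [6,8,9], [6,8,10]

giving chain groups C_0 ≅ Z^12, C_1 ≅ Z^23, C_2 ≅ Z^12.

∂_1: C_1 → C_0 maps an edge to its endpoints' difference, ∂[p,q] = q − p.
As a 12×23 matrix over Z this has rank 10, with invariant factors (1,1,1,1,1,1,1,1,1,1).

∂_2: C_2 → C_1 sends each 2-simplex [p,q,r] to [q,r] − [p,r] + [p,q]. For instance
  ∂[0,3,8] = [3,8] − [0,8] + [0,3],
  ∂[5,8,10] = [8,10] − [5,10] + [5,8].
This gives a 23×12 integer matrix of rank 12; reducing to Smith normal form yields diagonal entries (1,1,1,1,1,1,1,1,1,1,1,2).

Reading off H_k = ker ∂_k / im ∂_{k+1}:

  H_0: rank C_0 − rank ∂_1 = 12 − 10 = 2, and the invariant factors of ∂_1 are all 1, so H_0 = Z^2.
  H_1: rank ker ∂_1 − rank ∂_2 = (23 − 10) − 12 = 1, and ∂_2 has invariant factor 2 > 1, so H_1 = Z ⊕ Z_2.
  H_2: rank ker ∂_2 − rank ∂_3 = (12 − 12) − 0 = 0, and there is no ∂_3, so H_2 = 0.

(K is a triangulation of the disjoint union of the circle S^1 and the real projective plane RP^2.)

H_0 ≅ Z^2,  H_1 ≅ Z ⊕ Z_2,  H_2 = 0.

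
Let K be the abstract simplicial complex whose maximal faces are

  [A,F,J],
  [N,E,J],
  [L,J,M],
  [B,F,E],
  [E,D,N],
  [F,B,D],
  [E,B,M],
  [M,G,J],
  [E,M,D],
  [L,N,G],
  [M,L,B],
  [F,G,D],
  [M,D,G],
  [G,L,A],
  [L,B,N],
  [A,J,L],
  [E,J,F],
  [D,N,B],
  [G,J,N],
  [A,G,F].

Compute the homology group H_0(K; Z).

H_0 ≅ Z.

Order the vertices as A < B < D < E < F < G < J < L < M < N. Listing each simplex with vertices in this order, K has dimension 2 with simplices:

  0-simplices (10): A, B, D, E, F, G, J, L, M, N
  1-simplices (30): AF, AG, AJ, AL, BD, BE, BF, BL, BM, BN, DE, DF, DG, DM, DN, EF, EJ, EM, EN, FG, FJ, GJ, GL, GM, GN, JL, JM, JN, LM, LN
  2-simplices (20): AFG, AFJ, AGL, AJL, BDF, BDN, BEF, BEM, BLM, BLN, DEM, DEN, DFG, DGM, EFJ, EJN, GJM, GJN, GLN, JLM

Hence C_0 ≅ Z^10, C_1 ≅ Z^30, C_2 ≅ Z^20.

Boundary ∂_1: C_1 → C_0 is given by ∂[p,q] = [q] − [p]. For instance
  ∂AL = L − A.
This gives a 10×30 integer matrix of rank 9; reducing to Smith normal form yields diagonal entries (1,1,1,1,1,1,1,1,1).

∂_2: C_2 → C_1 maps a triangle to the signed sum of its edges. For instance
  ∂DFG = FG − DG + DF,
  ∂GJM = JM − GM + GJ.
As a 30×20 matrix over Z this has rank 20, with invariant factors (1,1,1,1,1,1,1,1,1,1,1,1,1,1,1,1,1,1,1,2).

Computing H_k = (kernel of ∂_k) / (image of ∂_{k+1}):

  H_0: rank C_0 − rank ∂_1 = 10 − 9 = 1, and the invariant factors of ∂_1 are all 1, so H_0 ≅ Z.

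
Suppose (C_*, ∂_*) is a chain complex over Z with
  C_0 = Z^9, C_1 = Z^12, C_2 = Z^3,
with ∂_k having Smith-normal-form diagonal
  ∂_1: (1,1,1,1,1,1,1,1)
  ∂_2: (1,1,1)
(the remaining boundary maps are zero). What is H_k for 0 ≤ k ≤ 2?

H_0 = Z,  H_1 = Z,  H_2 = 0.

H_0: b_0 = 9 − 0 − 8 = 1; torsion from ∂_1 factors > 1: none. So H_0 = Z.
H_1: b_1 = 12 − 8 − 3 = 1; torsion from ∂_2 factors > 1: none. So H_1 = Z.
H_2: b_2 = 3 − 3 − 0 = 0; torsion from ∂_3 factors > 1: none. So H_2 = 0.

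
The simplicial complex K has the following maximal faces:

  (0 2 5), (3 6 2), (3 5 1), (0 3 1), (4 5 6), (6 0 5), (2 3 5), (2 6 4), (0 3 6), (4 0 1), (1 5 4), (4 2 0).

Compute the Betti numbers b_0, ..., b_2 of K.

K has 7 vertices, 18 edges, 12 triangles.
rank ∂_0 = 0, rank ∂_1 = 6 ⇒ b_0 = 7 − 0 − 6 = 1; all invariant factors of ∂_1 are 1 so no torsion. So H_0 ≅ Z.
rank ∂_1 = 6, rank ∂_2 = 12 ⇒ b_1 = 18 − 6 − 12 = 0; ∂_2 has invariant factor(s) [2] giving torsion. So H_1 ≅ Z/2.
rank ∂_2 = 12, rank ∂_3 = 0 ⇒ b_2 = 12 − 12 − 0 = 0. So H_2 ≅ 0.

b_0 = 1, b_1 = 0, b_2 = 0.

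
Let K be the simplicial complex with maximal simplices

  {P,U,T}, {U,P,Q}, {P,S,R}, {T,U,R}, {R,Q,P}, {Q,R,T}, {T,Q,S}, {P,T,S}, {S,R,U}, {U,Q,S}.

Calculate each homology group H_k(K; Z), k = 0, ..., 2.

H_0 ≅ Z,  H_1 ≅ Z/2,  H_2 = 0.

Take the total order P < Q < R < S < T < U on the vertex set. Then K (dimension 2) consists of the simplices:

  0-simplices (6): P, Q, R, S, T, U
  1-simplices (15): PQ, PR, PS, PT, PU, QR, QS, QT, QU, RS, RT, RU, ST, SU, TU
  2-simplices (10): PQR, PQU, PRS, PST, PTU, QRT, QST, QSU, RSU, RTU

so the chain groups are C_0 ≅ Z^6, C_1 ≅ Z^15, C_2 ≅ Z^10.

The boundary map ∂_1: C_1 → C_0 is given by ∂[p,q] = [q] − [p].
The resulting 6×15 matrix has rank 5, and its Smith normal form has invariant factors (1,1,1,1,1).

The boundary map ∂_2: C_2 → C_1 acts by ∂[p,q,r] = [q,r] − [p,r] + [p,q]. For instance
  ∂PST = ST − PT + PS,
  ∂PQU = QU − PU + PQ.
The resulting 15×10 matrix has rank 10, and its Smith normal form has invariant factors (1,1,1,1,1,1,1,1,1,2).

Reading off H_k = ker ∂_k / im ∂_{k+1}:

  H_0: rank C_0 − rank ∂_1 = 6 − 5 = 1, and the invariant factors of ∂_1 are all 1, so H_0 = Z.
  H_1: rank ker ∂_1 − rank ∂_2 = (15 − 5) − 10 = 0, and ∂_2 has invariant factor 2 > 1, so H_1 = Z/2.
  H_2: rank ker ∂_2 − rank ∂_3 = (10 − 10) − 0 = 0, and there is no ∂_3, so H_2 = 0.

As a check, the Euler characteristic is 6 − 15 + 10 = 1, which agrees with 1 − 0 + 0 = 1.
(K is a triangulation of the real projective plane RP^2.)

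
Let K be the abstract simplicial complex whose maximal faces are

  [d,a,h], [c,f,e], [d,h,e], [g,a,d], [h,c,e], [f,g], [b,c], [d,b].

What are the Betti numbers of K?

Fix the vertex order a < b < c < d < e < f < g < h and write every simplex with vertices in increasing order. Then dim K = 2 and the simplices of K are:

  0-simplices (8): a, b, c, d, e, f, g, h
  1-simplices (14): ad, ag, ah, bc, bd, ce, cf, ch, de, dg, dh, ef, eh, fg
  2-simplices (5): adg, adh, cef, ceh, deh

Hence C_0 ≅ Z^8, C_1 ≅ Z^14, C_2 ≅ Z^5.

∂_1: C_1 → C_0 maps an edge to its endpoints' difference, ∂[p,q] = q − p.
The 8×14 boundary matrix has rank 7 and Smith normal form diag(1,1,1,1,1,1,1).

Boundary ∂_2: C_2 → C_1 maps a triangle to the signed sum of its edges. For instance
  ∂adh = dh − ah + ad,
  ∂cef = ef − cf + ce.
The 14×5 boundary matrix has rank 5 and Smith normal form diag(1,1,1,1,1).

Now H_k = ker ∂_k / im ∂_{k+1}, so:

  H_0: rank C_0 − rank ∂_1 = 8 − 7 = 1, and the invariant factors of ∂_1 are all 1, so H_0 ≅ Z.
  H_1: rank ker ∂_1 − rank ∂_2 = (14 − 7) − 5 = 2, and the invariant factors of ∂_2 are all 1, so H_1 ≅ Z^2.
  H_2: rank ker ∂_2 − rank ∂_3 = (5 − 5) − 0 = 0, and there is no ∂_3, so H_2 ≅ 0.

Hence the Betti numbers are b_0 = 1, b_1 = 2, b_2 = 0.

b_0 = 1, b_1 = 2, b_2 = 0.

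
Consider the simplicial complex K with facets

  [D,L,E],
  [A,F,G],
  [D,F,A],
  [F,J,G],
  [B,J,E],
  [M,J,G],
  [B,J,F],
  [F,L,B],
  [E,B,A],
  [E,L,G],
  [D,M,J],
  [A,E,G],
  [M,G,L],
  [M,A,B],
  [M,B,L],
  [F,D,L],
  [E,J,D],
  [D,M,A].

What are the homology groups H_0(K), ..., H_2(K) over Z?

H_0 = Z,  H_1 = Z^2,  H_2 = Z.

Take the total order A < B < D < E < F < G < J < L < M on the vertex set. Then K (dimension 2) consists of the simplices:

  0-simplices (9): A, B, D, E, F, G, J, L, M
  1-simplices (27): AB, AD, AE, AF, AG, AM, BE, BF, BJ, BL, BM, DE, DF, DJ, DL, DM, EG, EJ, EL, FG, FJ, FL, GJ, GL, GM, JM, LM
  2-simplices (18): ABE, ABM, ADF, ADM, AEG, AFG, BEJ, BFJ, BFL, BLM, DEJ, DEL, DFL, DJM, EGL, FGJ, GJM, GLM

giving chain groups C_0 ≅ Z^9, C_1 ≅ Z^27, C_2 ≅ Z^18.

Boundary ∂_1: C_1 → C_0 sends each edge [p,q] (with p < q) to q − p. For instance
  ∂AD = D − A.
The resulting 9×27 matrix has rank 8, and its Smith normal form has invariant factors (1,1,1,1,1,1,1,1).

The boundary map ∂_2: C_2 → C_1 maps a triangle to the signed sum of its edges. For instance
  ∂BEJ = EJ − BJ + BE,
  ∂ADF = DF − AF + AD.
The resulting 27×18 matrix has rank 17, and its Smith normal form has invariant factors (1,1,1,1,1,1,1,1,1,1,1,1,1,1,1,1,1).

Now H_k = ker ∂_k / im ∂_{k+1}, so:

  H_0: rank C_0 − rank ∂_1 = 9 − 8 = 1, and the invariant factors of ∂_1 are all 1, so H_0 = Z.
  H_1: rank ker ∂_1 − rank ∂_2 = (27 − 8) − 17 = 2, and the invariant factors of ∂_2 are all 1, so H_1 = Z^2.
  H_2: rank ker ∂_2 − rank ∂_3 = (18 − 17) − 0 = 1, and there is no ∂_3, so H_2 = Z.

As a check, the Euler characteristic is 9 − 27 + 18 = 0, which agrees with 1 − 2 + 1 = 0.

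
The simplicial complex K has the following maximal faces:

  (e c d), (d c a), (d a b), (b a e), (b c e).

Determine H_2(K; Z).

H_2 ≅ 0.

We work with the vertex ordering a < b < c < d < e. The simplices of K, each written with vertices in increasing order, are:

  0-simplices (5): a, b, c, d, e
  1-simplices (10): ab, ac, ad, ae, bc, bd, be, cd, ce, de
  2-simplices (5): abd, abe, acd, bce, cde

Hence C_0 ≅ Z^5, C_1 ≅ Z^10, C_2 ≅ Z^5.

Boundary ∂_1: C_1 → C_0 is given by ∂[p,q] = [q] − [p]. For instance
  ∂bd = d − b.
The 5×10 boundary matrix has rank 4 and Smith normal form diag(1,1,1,1).

Boundary ∂_2: C_2 → C_1 sends each 2-simplex [p,q,r] to [q,r] − [p,r] + [p,q]. For instance
  ∂abd = bd − ad + ab,
  ∂bce = ce − be + bc.
As a 10×5 matrix over Z this has rank 5, with invariant factors (1,1,1,1,1).

From H_k ≅ ker(∂_k) / im(∂_{k+1}) we obtain:

  H_2: rank ker ∂_2 − rank ∂_3 = (5 − 5) − 0 = 0, and there is no ∂_3, so H_2 ≅ 0.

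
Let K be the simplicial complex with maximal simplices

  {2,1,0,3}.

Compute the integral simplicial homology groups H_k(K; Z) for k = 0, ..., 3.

H_0 = Z,  H_1 = 0,  H_2 = 0,  H_3 = 0.

Take the total order 0 < 1 < 2 < 3 on the vertex set. Then K (dimension 3) consists of the simplices:

  0-simplices (4): [0], [1], [2], [3]
  1-simplices (6): [0,1], [0,2], [0,3], [1,2], [1,3], [2,3]
  2-simplices (4): [0,1,2], [0,1,3], [0,2,3], [1,2,3]
  3-simplices (1): [0,1,2,3]

so the chain groups are C_0 ≅ Z^4, C_1 ≅ Z^6, C_2 ≅ Z^4, C_3 ≅ Z^1.

Boundary ∂_1: C_1 → C_0 maps an edge to its endpoints' difference, ∂[p,q] = q − p.
This gives a 4×6 integer matrix of rank 3; reducing to Smith normal form yields diagonal entries (1,1,1).

∂_2: C_2 → C_1 maps a triangle to the signed sum of its edges. For instance
  ∂[0,2,3] = [2,3] − [0,3] + [0,2],
  ∂[1,2,3] = [2,3] − [1,3] + [1,2].
The resulting 6×4 matrix has rank 3, and its Smith normal form has invariant factors (1,1,1).

Boundary ∂_3: C_3 → C_2 sends each 3-simplex σ to the alternating sum Σ_i (−1)^i (σ with its i-th vertex removed). For instance
  ∂[0,1,2,3] = [1,2,3] − [0,2,3] + [0,1,3] − [0,1,2].
The 4×1 boundary matrix has rank 1 and Smith normal form diag(1).

Reading off H_k = ker ∂_k / im ∂_{k+1}:

  H_0: rank C_0 − rank ∂_1 = 4 − 3 = 1, and the invariant factors of ∂_1 are all 1, so H_0 = Z.
  H_1: rank ker ∂_1 − rank ∂_2 = (6 − 3) − 3 = 0, and the invariant factors of ∂_2 are all 1, so H_1 = 0.
  H_2: rank ker ∂_2 − rank ∂_3 = (4 − 3) − 1 = 0, and the invariant factors of ∂_3 are all 1, so H_2 = 0.
  H_3: rank ker ∂_3 − rank ∂_4 = (1 − 1) − 0 = 0, and there is no ∂_4, so H_3 = 0.

As a check, the Euler characteristic is 4 − 6 + 4 − 1 = 1, which agrees with 1 − 0 + 0 − 0 = 1.
(K is a triangulation of the 3-simplex.)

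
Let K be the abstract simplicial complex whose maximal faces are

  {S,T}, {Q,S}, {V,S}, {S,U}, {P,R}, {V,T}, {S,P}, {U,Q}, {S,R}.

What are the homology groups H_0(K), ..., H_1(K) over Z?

Order the vertices as P < Q < R < S < T < U < V. Listing each simplex with vertices in this order, K has dimension 1 with simplices:

  0-simplices (7): P, Q, R, S, T, U, V
  1-simplices (9): PR, PS, QS, QU, RS, ST, SU, SV, TV

so the chain groups are C_0 ≅ Z^7, C_1 ≅ Z^9.

The boundary map ∂_1: C_1 → C_0 maps an edge to its endpoints' difference, ∂[p,q] = q − p.
As a 7×9 matrix over Z this has rank 6, with invariant factors (1,1,1,1,1,1).

From H_k ≅ ker(∂_k) / im(∂_{k+1}) we obtain:

  H_0: rank C_0 − rank ∂_1 = 7 − 6 = 1, and the invariant factors of ∂_1 are all 1, so H_0 ≅ Z.
  H_1: rank ker ∂_1 − rank ∂_2 = (9 − 6) − 0 = 3, and there is no ∂_2, so H_1 ≅ Z^3.

As a check, the Euler characteristic is 7 − 9 = -2, which agrees with 1 − 3 = -2.
(K is a triangulation of a wedge of 3 circles.)

H_0 ≅ Z,  H_1 ≅ Z^3.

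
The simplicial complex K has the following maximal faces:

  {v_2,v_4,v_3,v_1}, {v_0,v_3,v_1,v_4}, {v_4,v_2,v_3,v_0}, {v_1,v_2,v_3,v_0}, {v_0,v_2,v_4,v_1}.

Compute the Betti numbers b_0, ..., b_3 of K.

We work with the vertex ordering v_0 < v_1 < v_2 < v_3 < v_4. The simplices of K, each written with vertices in increasing order, are:

  0-simplices (5): [v_0], [v_1], [v_2], [v_3], [v_4]
  1-simplices (10): [v_0,v_1], [v_0,v_2], [v_0,v_3], [v_0,v_4], [v_1,v_2], [v_1,v_3], [v_1,v_4], [v_2,v_3], [v_2,v_4], [v_3,v_4]
  2-simplices (10): [v_0,v_1,v_2], [v_0,v_1,v_3], [v_0,v_1,v_4], [v_0,v_2,v_3], [v_0,v_2,v_4], [v_0,v_3,v_4], [v_1,v_2,v_3], [v_1,v_2,v_4], [v_1,v_3,v_4], [v_2,v_3,v_4]
  3-simplices (5): [v_0,v_1,v_2,v_3], [v_0,v_1,v_2,v_4], [v_0,v_1,v_3,v_4], [v_0,v_2,v_3,v_4], [v_1,v_2,v_3,v_4]

giving chain groups C_0 ≅ Z^5, C_1 ≅ Z^10, C_2 ≅ Z^10, C_3 ≅ Z^5.

Boundary ∂_1: C_1 → C_0 maps an edge to its endpoints' difference, ∂[p,q] = q − p. For instance
  ∂[v_2,v_3] = [v_3] − [v_2].
The resulting 5×10 matrix has rank 4, and its Smith normal form has invariant factors (1,1,1,1).

∂_2: C_2 → C_1 maps a triangle to the signed sum of its edges. For instance
  ∂[v_2,v_3,v_4] = [v_3,v_4] − [v_2,v_4] + [v_2,v_3],
  ∂[v_0,v_3,v_4] = [v_3,v_4] − [v_0,v_4] + [v_0,v_3].
The resulting 10×10 matrix has rank 6, and its Smith normal form has invariant factors (1,1,1,1,1,1).

Boundary ∂_3: C_3 → C_2 sends each 3-simplex σ to the alternating sum Σ_i (−1)^i (σ with its i-th vertex removed). For instance
  ∂[v_1,v_2,v_3,v_4] = [v_2,v_3,v_4] − [v_1,v_3,v_4] + [v_1,v_2,v_4] − [v_1,v_2,v_3],
  ∂[v_0,v_1,v_2,v_3] = [v_1,v_2,v_3] − [v_0,v_2,v_3] + [v_0,v_1,v_3] − [v_0,v_1,v_2].
As a 10×5 matrix over Z this has rank 4, with invariant factors (1,1,1,1).

Computing H_k = (kernel of ∂_k) / (image of ∂_{k+1}):

  H_0: rank C_0 − rank ∂_1 = 5 − 4 = 1, and the invariant factors of ∂_1 are all 1, so H_0 ≅ Z.
  H_1: rank ker ∂_1 − rank ∂_2 = (10 − 4) − 6 = 0, and the invariant factors of ∂_2 are all 1, so H_1 ≅ 0.
  H_2: rank ker ∂_2 − rank ∂_3 = (10 − 6) − 4 = 0, and the invariant factors of ∂_3 are all 1, so H_2 ≅ 0.
  H_3: rank ker ∂_3 − rank ∂_4 = (5 − 4) − 0 = 1, and there is no ∂_4, so H_3 ≅ Z.

Hence the Betti numbers are b_0 = 1, b_1 = 0, b_2 = 0, b_3 = 1.

b_0 = 1, b_1 = 0, b_2 = 0, b_3 = 1.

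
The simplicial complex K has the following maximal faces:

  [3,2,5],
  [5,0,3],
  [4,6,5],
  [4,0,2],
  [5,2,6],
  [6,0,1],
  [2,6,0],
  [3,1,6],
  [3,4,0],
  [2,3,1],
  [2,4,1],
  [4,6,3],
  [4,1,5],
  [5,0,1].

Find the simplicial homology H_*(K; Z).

We work with the vertex ordering 0 < 1 < 2 < 3 < 4 < 5 < 6. The simplices of K, each written with vertices in increasing order, are:

  0-simplices (7): [0], [1], [2], [3], [4], [5], [6]
  1-simplices (21): [0,1], [0,2], [0,3], [0,4], [0,5], [0,6], [1,2], [1,3], [1,4], [1,5], [1,6], [2,3], [2,4], [2,5], [2,6], [3,4], [3,5], [3,6], [4,5], [4,6], [5,6]
  2-simplices (14): [0,1,5], [0,1,6], [0,2,4], [0,2,6], [0,3,4], [0,3,5], [1,2,3], [1,2,4], [1,3,6], [1,4,5], [2,3,5], [2,5,6], [3,4,6], [4,5,6]

Hence C_0 ≅ Z^7, C_1 ≅ Z^21, C_2 ≅ Z^14.

The boundary map ∂_1: C_1 → C_0 sends each edge [p,q] (with p < q) to q − p.
This gives a 7×21 integer matrix of rank 6; reducing to Smith normal form yields diagonal entries (1,1,1,1,1,1).

The boundary map ∂_2: C_2 → C_1 acts by ∂[p,q,r] = [q,r] − [p,r] + [p,q]. For instance
  ∂[4,5,6] = [5,6] − [4,6] + [4,5],
  ∂[1,2,3] = [2,3] − [1,3] + [1,2].
The 21×14 boundary matrix has rank 13 and Smith normal form diag(1,1,1,1,1,1,1,1,1,1,1,1,1).

From H_k ≅ ker(∂_k) / im(∂_{k+1}) we obtain:

  H_0: rank C_0 − rank ∂_1 = 7 − 6 = 1, and the invariant factors of ∂_1 are all 1, so H_0 ≅ Z.
  H_1: rank ker ∂_1 − rank ∂_2 = (21 − 6) − 13 = 2, and the invariant factors of ∂_2 are all 1, so H_1 ≅ Z^2.
  H_2: rank ker ∂_2 − rank ∂_3 = (14 − 13) − 0 = 1, and there is no ∂_3, so H_2 ≅ Z.

As a check, the Euler characteristic is 7 − 21 + 14 = 0, which agrees with 1 − 2 + 1 = 0.

H_0 ≅ Z,  H_1 ≅ Z^2,  H_2 ≅ Z.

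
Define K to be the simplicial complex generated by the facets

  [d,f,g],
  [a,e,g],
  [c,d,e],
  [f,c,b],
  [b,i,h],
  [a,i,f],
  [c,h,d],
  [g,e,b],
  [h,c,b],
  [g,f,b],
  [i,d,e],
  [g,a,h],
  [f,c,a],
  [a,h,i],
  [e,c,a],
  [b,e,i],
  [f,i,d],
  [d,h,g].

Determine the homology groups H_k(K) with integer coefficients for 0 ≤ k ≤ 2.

H_0 ≅ Z,  H_1 ≅ Z^2,  H_2 ≅ Z.

K has 9 vertices, 27 edges, 18 triangles.
rank ∂_0 = 0, rank ∂_1 = 8 ⇒ b_0 = 9 − 0 − 8 = 1; all invariant factors of ∂_1 are 1 so no torsion. So H_0 ≅ Z.
rank ∂_1 = 8, rank ∂_2 = 17 ⇒ b_1 = 27 − 8 − 17 = 2; all invariant factors of ∂_2 are 1 so no torsion. So H_1 ≅ Z^2.
rank ∂_2 = 17, rank ∂_3 = 0 ⇒ b_2 = 18 − 17 − 0 = 1. So H_2 ≅ Z.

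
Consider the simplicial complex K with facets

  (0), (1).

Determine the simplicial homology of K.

K has 2 vertices.
rank ∂_0 = 0, rank ∂_1 = 0 ⇒ b_0 = 2 − 0 − 0 = 2. So H_0 = Z^2.

H_0 = Z^2.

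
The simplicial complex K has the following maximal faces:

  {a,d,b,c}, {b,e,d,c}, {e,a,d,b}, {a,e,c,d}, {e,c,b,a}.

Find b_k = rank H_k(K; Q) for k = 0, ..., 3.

Take the total order a < b < c < d < e on the vertex set. Then K (dimension 3) consists of the simplices:

  0-simplices (5): a, b, c, d, e
  1-simplices (10): ab, ac, ad, ae, bc, bd, be, cd, ce, de
  2-simplices (10): abc, abd, abe, acd, ace, ade, bcd, bce, bde, cde
  3-simplices (5): abcd, abce, abde, acde, bcde

Hence C_0 ≅ Z^5, C_1 ≅ Z^10, C_2 ≅ Z^10, C_3 ≅ Z^5.

The boundary map ∂_1: C_1 → C_0 is given by ∂[p,q] = [q] − [p]. For instance
  ∂bc = c − b.
The 5×10 boundary matrix has rank 4 and Smith normal form diag(1,1,1,1).

Boundary ∂_2: C_2 → C_1 acts by ∂[p,q,r] = [q,r] − [p,r] + [p,q]. For instance
  ∂cde = de − ce + cd,
  ∂ace = ce − ae + ac.
The 10×10 boundary matrix has rank 6 and Smith normal form diag(1,1,1,1,1,1).

Boundary ∂_3: C_3 → C_2 sends each 3-simplex σ to the alternating sum Σ_i (−1)^i (σ with its i-th vertex removed). For instance
  ∂acde = cde − ade + ace − acd,
  ∂abde = bde − ade + abe − abd.
This gives a 10×5 integer matrix of rank 4; reducing to Smith normal form yields diagonal entries (1,1,1,1).

Now H_k = ker ∂_k / im ∂_{k+1}, so:

  H_0: rank C_0 − rank ∂_1 = 5 − 4 = 1, and the invariant factors of ∂_1 are all 1, so H_0 ≅ Z.
  H_1: rank ker ∂_1 − rank ∂_2 = (10 − 4) − 6 = 0, and the invariant factors of ∂_2 are all 1, so H_1 ≅ 0.
  H_2: rank ker ∂_2 − rank ∂_3 = (10 − 6) − 4 = 0, and the invariant factors of ∂_3 are all 1, so H_2 ≅ 0.
  H_3: rank ker ∂_3 − rank ∂_4 = (5 − 4) − 0 = 1, and there is no ∂_4, so H_3 ≅ Z.

Hence the Betti numbers are b_0 = 1, b_1 = 0, b_2 = 0, b_3 = 1.

b_0 = 1, b_1 = 0, b_2 = 0, b_3 = 1.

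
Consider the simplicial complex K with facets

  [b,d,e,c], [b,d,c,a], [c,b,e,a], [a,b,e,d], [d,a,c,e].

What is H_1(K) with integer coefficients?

We work with the vertex ordering a < b < c < d < e. The simplices of K, each written with vertices in increasing order, are:

  0-simplices (5): a, b, c, d, e
  1-simplices (10): ab, ac, ad, ae, bc, bd, be, cd, ce, de
  2-simplices (10): abc, abd, abe, acd, ace, ade, bcd, bce, bde, cde
  3-simplices (5): abcd, abce, abde, acde, bcde

Hence C_0 ≅ Z^5, C_1 ≅ Z^10, C_2 ≅ Z^10, C_3 ≅ Z^5.

∂_1: C_1 → C_0 sends each edge [p,q] (with p < q) to q − p. For instance
  ∂ce = e − c.
The 5×10 boundary matrix has rank 4 and Smith normal form diag(1,1,1,1).

∂_2: C_2 → C_1 maps a triangle to the signed sum of its edges. For instance
  ∂ade = de − ae + ad,
  ∂abd = bd − ad + ab.
The resulting 10×10 matrix has rank 6, and its Smith normal form has invariant factors (1,1,1,1,1,1).

∂_3: C_3 → C_2 sends each 3-simplex σ to the alternating sum Σ_i (−1)^i (σ with its i-th vertex removed). For instance
  ∂abcd = bcd − acd + abd − abc,
  ∂abce = bce − ace + abe − abc.
The resulting 10×5 matrix has rank 4, and its Smith normal form has invariant factors (1,1,1,1).

Computing H_k = (kernel of ∂_k) / (image of ∂_{k+1}):

  H_1: rank ker ∂_1 − rank ∂_2 = (10 − 4) − 6 = 0, and the invariant factors of ∂_2 are all 1, so H_1 = 0.

H_1 = 0.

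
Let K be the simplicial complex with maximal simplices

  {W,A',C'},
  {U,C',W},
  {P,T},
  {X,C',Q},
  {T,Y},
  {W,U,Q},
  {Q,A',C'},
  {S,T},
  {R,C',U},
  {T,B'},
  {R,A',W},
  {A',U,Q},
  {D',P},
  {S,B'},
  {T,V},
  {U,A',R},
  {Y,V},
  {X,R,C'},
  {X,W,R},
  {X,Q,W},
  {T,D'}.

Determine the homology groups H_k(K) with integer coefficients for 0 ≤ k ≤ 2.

H_0 ≅ Z^2,  H_1 ≅ Z^3 ⊕ Z_2,  H_2 = 0.

Order the vertices as P < Q < R < S < T < U < V < W < X < Y < A' < B' < C' < D'. Listing each simplex with vertices in this order, K has dimension 2 with simplices:

  0-simplices (14): [P], [Q], [R], [S], [T], [U], [V], [W], [X], [Y], [A'], [B'], [C'], [D']
  1-simplices (27): (27 of them)
  2-simplices (12): [Q,U,W], [Q,U,A'], [Q,W,X], [Q,X,C'], [Q,A',C'], [R,U,A'], [R,U,C'], [R,W,X], [R,W,A'], [R,X,C'], [U,W,C'], [W,A',C']

Hence C_0 ≅ Z^14, C_1 ≅ Z^27, C_2 ≅ Z^12.

The boundary map ∂_1: C_1 → C_0 maps an edge to its endpoints' difference, ∂[p,q] = q − p. For instance
  ∂[R,U] = [U] − [R].
The 14×27 boundary matrix has rank 12 and Smith normal form diag(1,1,1,1,1,1,1,1,1,1,1,1).

Boundary ∂_2: C_2 → C_1 acts by ∂[p,q,r] = [q,r] − [p,r] + [p,q]. For instance
  ∂[U,W,C'] = [W,C'] − [U,C'] + [U,W],
  ∂[W,A',C'] = [A',C'] − [W,C'] + [W,A'].
The 27×12 boundary matrix has rank 12 and Smith normal form diag(1,1,1,1,1,1,1,1,1,1,1,2).

Reading off H_k = ker ∂_k / im ∂_{k+1}:

  H_0: rank C_0 − rank ∂_1 = 14 − 12 = 2, and the invariant factors of ∂_1 are all 1, so H_0 = Z^2.
  H_1: rank ker ∂_1 − rank ∂_2 = (27 − 12) − 12 = 3, and ∂_2 has invariant factor 2 > 1, so H_1 = Z^3 ⊕ Z_2.
  H_2: rank ker ∂_2 − rank ∂_3 = (12 − 12) − 0 = 0, and there is no ∂_3, so H_2 = 0.

As a check, the Euler characteristic is 14 − 27 + 12 = -1, which agrees with 2 − 3 + 0 = -1.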